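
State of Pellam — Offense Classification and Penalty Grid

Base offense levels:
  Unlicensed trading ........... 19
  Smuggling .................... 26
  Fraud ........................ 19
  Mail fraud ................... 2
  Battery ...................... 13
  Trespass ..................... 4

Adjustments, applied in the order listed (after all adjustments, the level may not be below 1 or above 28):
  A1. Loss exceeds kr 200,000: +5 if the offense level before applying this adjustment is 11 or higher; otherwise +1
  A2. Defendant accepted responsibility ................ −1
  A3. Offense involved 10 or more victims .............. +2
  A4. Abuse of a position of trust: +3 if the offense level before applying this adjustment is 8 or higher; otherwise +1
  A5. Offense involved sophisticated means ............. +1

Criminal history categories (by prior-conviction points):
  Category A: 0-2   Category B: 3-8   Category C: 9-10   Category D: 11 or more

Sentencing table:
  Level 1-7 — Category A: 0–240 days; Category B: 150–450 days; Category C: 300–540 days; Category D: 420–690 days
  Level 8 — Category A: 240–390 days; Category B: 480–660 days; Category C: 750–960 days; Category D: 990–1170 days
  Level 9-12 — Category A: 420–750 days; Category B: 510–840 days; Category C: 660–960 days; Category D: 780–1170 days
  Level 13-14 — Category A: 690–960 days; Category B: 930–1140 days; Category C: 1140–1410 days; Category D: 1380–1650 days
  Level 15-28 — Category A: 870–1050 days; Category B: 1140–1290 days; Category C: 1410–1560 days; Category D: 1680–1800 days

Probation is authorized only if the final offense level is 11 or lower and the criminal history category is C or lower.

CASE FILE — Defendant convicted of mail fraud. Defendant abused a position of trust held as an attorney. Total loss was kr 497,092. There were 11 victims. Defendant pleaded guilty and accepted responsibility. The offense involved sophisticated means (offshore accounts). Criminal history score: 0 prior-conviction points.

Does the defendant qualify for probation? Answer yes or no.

Base offense level for mail fraud: 2.
A1 applies (level before this adjustment is 2 < 11, so +1): 2 + 1 = 3.
A2 applies: 3 − 1 = 2.
A3 applies: 2 + 2 = 4.
A4 applies (level before this adjustment is 4 < 8, so +1): 4 + 1 = 5.
A5 applies: 5 + 1 = 6.
Final offense level: 6.
Criminal history: 0 prior points → Category A (0-2).
Level 6 falls in the 1-7 band.
Grid: Level 1-7 × Category A = 0-240 days.
Probation check: level 6 ≤ 11 and category A ≤ C → eligible.

Yes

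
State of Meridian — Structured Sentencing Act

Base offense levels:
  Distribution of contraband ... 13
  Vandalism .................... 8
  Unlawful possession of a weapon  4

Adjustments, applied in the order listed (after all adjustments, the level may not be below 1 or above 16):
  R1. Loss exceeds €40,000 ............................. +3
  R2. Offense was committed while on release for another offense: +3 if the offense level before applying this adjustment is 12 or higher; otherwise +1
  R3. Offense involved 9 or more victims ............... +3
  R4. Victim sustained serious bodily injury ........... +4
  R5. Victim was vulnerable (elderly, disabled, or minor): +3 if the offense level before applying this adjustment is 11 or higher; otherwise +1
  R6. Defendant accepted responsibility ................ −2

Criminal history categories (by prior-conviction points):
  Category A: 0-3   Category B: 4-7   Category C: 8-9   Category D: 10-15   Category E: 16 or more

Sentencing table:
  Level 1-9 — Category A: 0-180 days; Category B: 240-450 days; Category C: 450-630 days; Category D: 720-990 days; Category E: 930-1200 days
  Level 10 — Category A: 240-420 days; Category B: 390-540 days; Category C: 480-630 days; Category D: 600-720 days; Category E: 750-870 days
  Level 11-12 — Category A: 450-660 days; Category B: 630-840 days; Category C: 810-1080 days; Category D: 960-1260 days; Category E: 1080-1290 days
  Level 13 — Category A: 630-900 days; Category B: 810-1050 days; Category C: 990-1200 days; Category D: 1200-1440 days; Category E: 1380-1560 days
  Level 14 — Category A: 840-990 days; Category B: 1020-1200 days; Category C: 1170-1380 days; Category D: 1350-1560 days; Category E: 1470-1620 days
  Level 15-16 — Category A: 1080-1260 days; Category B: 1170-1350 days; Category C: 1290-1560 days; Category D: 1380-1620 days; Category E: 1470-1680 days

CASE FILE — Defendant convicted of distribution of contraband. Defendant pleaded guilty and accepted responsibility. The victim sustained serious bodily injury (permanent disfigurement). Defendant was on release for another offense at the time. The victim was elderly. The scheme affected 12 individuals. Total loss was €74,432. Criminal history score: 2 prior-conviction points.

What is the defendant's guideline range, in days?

1080-1260 days

Base offense level for distribution of contraband: 13.
R1 applies: 13 + 3 = 16.
R2 applies (level before this adjustment is 16 ≥ 12, so +3): 16 + 3 = 19.
R3 applies: 19 + 3 = 22.
R4 applies: 22 + 4 = 26.
R5 applies (level before this adjustment is 26 ≥ 11, so +3): 26 + 3 = 29.
R6 applies: 29 − 2 = 27.
Level 27 exceeds the maximum of 16; capped at 16.
Final offense level: 16.
Criminal history: 2 prior points → Category A (0-3).
Level 16 falls in the 15-16 band.
Grid: Level 15-16 × Category A = 1080-1260 days.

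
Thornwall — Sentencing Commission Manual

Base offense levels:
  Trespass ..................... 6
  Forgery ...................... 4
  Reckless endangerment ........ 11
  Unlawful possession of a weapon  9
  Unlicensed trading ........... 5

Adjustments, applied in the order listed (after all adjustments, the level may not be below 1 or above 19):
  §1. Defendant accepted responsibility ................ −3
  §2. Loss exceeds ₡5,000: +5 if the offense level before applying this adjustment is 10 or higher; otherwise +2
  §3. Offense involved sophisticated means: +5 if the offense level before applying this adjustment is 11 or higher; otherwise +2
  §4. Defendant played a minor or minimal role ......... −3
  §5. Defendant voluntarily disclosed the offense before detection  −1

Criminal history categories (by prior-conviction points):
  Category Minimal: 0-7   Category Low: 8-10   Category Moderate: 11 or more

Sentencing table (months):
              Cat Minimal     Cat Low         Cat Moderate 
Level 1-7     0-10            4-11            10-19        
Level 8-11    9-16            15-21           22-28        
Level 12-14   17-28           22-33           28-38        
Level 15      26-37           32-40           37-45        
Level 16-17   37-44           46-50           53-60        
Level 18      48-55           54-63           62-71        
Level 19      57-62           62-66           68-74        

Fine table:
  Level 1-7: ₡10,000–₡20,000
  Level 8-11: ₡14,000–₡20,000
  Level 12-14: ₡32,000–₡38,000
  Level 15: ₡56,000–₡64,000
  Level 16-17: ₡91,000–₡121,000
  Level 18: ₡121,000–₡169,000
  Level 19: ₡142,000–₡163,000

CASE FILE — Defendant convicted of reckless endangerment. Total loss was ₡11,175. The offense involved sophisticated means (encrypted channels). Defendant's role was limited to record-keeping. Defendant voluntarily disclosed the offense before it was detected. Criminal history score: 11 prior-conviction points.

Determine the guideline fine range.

Base offense level for reckless endangerment: 11.
§2 applies (level before this adjustment is 11 ≥ 10, so +5): 11 + 5 = 16.
§3 applies (level before this adjustment is 16 ≥ 11, so +5): 16 + 5 = 21.
§4 applies: 21 − 3 = 18.
§5 applies: 18 − 1 = 17.
Final offense level: 17.
Level 17 falls in the 16-17 band.
Fine table: Level 16-17 → ₡91,000–₡121,000.

₡91,000–₡121,000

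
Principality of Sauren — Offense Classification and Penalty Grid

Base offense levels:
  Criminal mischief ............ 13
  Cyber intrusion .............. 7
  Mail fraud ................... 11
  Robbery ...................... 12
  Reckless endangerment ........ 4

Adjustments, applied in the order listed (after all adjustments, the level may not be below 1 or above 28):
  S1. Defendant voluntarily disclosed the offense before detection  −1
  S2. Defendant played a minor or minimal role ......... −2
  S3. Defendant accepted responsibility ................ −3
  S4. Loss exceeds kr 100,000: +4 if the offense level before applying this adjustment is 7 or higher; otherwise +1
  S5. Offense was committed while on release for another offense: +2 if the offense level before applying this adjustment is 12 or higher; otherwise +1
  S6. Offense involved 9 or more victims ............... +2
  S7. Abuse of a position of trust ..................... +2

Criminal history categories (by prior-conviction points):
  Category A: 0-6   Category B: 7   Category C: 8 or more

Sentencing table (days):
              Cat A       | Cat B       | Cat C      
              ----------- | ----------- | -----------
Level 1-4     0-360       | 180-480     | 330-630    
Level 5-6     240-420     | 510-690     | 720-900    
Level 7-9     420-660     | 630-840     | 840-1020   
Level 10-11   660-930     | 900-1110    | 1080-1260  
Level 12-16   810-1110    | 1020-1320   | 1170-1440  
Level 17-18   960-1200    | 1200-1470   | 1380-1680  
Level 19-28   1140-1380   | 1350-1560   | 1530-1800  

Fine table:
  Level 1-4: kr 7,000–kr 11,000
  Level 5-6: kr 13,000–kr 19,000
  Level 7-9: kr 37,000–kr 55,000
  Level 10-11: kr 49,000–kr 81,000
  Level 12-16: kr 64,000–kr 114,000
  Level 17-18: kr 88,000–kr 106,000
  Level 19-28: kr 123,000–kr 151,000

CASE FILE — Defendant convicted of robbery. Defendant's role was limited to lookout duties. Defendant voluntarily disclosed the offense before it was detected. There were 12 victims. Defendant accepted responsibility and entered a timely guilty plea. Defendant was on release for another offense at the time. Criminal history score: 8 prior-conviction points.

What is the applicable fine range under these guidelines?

Base offense level for robbery: 12.
S1 applies: 12 − 1 = 11.
S2 applies: 11 − 2 = 9.
S3 applies: 9 − 3 = 6.
S4 does not apply.
S5 applies (level before this adjustment is 6 < 12, so +1): 6 + 1 = 7.
S6 applies: 7 + 2 = 9.
S7 does not apply.
Final offense level: 9.
Level 9 falls in the 7-9 band.
Fine table: Level 7-9 → kr 37,000–kr 55,000.

kr 37,000–kr 55,000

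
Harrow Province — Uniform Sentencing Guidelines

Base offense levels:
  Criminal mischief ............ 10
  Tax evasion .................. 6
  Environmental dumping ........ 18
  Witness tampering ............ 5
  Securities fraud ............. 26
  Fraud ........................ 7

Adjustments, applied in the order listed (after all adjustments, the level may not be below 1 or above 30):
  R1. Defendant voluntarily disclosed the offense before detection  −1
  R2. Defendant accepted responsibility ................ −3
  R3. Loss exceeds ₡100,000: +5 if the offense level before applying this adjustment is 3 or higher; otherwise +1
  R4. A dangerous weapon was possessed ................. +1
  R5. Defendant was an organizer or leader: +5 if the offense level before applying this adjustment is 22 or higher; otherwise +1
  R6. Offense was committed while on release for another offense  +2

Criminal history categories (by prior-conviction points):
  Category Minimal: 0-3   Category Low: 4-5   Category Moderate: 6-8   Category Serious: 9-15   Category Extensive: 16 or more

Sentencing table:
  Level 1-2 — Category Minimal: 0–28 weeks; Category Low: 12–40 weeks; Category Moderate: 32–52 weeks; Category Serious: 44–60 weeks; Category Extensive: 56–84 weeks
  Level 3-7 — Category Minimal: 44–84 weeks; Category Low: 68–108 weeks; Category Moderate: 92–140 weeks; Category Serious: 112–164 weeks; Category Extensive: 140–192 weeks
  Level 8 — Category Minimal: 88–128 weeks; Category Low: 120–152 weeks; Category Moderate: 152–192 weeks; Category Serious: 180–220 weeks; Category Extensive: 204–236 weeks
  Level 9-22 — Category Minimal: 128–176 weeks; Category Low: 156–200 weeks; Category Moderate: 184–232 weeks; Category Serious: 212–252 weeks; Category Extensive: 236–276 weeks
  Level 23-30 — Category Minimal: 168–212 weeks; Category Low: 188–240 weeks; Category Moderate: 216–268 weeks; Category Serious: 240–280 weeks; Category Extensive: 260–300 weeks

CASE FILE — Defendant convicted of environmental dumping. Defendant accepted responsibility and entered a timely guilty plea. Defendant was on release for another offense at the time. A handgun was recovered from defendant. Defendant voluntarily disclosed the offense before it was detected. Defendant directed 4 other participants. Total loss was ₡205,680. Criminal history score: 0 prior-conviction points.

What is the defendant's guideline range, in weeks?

168-212 weeks

Base offense level for environmental dumping: 18.
R1 applies: 18 − 1 = 17.
R2 applies: 17 − 3 = 14.
R3 applies (level before this adjustment is 14 ≥ 3, so +5): 14 + 5 = 19.
R4 applies: 19 + 1 = 20.
R5 applies (level before this adjustment is 20 < 22, so +1): 20 + 1 = 21.
R6 applies: 21 + 2 = 23.
Final offense level: 23.
Criminal history: 0 prior points → Category Minimal (0-3).
Level 23 falls in the 23-30 band.
Grid: Level 23-30 × Category Minimal = 168-212 weeks.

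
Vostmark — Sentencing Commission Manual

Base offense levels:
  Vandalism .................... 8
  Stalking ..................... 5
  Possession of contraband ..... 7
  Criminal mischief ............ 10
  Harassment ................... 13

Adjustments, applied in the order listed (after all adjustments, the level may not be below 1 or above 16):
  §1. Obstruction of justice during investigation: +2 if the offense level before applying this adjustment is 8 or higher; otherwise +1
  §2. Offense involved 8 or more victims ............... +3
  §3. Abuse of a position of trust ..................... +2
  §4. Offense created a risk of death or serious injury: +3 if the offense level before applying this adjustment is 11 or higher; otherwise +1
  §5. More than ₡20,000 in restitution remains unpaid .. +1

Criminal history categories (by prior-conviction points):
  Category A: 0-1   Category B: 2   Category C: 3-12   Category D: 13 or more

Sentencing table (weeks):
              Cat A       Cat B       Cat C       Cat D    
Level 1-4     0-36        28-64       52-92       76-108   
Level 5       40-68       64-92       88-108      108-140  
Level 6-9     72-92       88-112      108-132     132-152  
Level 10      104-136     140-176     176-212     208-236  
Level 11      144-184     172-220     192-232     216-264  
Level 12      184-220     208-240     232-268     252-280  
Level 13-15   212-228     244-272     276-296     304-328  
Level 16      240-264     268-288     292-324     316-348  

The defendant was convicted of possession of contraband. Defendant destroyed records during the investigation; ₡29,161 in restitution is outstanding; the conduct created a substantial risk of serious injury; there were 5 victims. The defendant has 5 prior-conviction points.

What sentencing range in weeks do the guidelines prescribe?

Base offense level for possession of contraband: 7.
§1 applies (level before this adjustment is 7 < 8, so +1): 7 + 1 = 8.
§4 applies (level before this adjustment is 8 < 11, so +1): 8 + 1 = 9.
§5 applies: 9 + 1 = 10.
Final offense level: 10.
Criminal history: 5 prior points → Category C (3-12).
Level 10 falls in the 10 band.
Grid: Level 10 × Category C = 176-212 weeks.

176-212 weeks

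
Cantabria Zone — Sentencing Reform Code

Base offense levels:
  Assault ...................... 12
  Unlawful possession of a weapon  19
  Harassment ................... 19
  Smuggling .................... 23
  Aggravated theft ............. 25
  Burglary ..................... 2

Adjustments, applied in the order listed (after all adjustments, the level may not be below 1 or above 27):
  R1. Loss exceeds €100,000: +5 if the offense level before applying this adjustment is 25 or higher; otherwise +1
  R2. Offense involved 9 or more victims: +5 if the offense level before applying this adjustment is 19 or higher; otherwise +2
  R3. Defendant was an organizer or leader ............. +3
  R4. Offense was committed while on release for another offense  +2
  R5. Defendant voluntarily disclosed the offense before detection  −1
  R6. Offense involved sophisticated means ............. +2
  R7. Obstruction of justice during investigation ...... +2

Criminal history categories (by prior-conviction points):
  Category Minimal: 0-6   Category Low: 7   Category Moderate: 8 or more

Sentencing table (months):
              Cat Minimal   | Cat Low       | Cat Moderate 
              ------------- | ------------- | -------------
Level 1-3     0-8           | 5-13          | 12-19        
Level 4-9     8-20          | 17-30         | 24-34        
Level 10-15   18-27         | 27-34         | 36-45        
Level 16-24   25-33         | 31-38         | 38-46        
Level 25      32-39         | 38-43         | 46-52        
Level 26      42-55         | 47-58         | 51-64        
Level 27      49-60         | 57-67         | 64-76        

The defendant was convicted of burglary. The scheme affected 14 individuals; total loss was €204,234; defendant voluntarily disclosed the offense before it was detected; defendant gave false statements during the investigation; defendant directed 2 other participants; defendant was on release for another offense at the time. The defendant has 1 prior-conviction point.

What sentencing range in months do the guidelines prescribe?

Base offense level for burglary: 2.
R1 applies (level before this adjustment is 2 < 25, so +1): 2 + 1 = 3.
R2 applies (level before this adjustment is 3 < 19, so +2): 3 + 2 = 5.
R3 applies: 5 + 3 = 8.
R4 applies: 8 + 2 = 10.
R5 applies: 10 − 1 = 9.
R7 applies: 9 + 2 = 11.
Final offense level: 11.
Criminal history: 1 prior point → Category Minimal (0-6).
Level 11 falls in the 10-15 band.
Grid: Level 10-15 × Category Minimal = 18-27 months.

18-27 months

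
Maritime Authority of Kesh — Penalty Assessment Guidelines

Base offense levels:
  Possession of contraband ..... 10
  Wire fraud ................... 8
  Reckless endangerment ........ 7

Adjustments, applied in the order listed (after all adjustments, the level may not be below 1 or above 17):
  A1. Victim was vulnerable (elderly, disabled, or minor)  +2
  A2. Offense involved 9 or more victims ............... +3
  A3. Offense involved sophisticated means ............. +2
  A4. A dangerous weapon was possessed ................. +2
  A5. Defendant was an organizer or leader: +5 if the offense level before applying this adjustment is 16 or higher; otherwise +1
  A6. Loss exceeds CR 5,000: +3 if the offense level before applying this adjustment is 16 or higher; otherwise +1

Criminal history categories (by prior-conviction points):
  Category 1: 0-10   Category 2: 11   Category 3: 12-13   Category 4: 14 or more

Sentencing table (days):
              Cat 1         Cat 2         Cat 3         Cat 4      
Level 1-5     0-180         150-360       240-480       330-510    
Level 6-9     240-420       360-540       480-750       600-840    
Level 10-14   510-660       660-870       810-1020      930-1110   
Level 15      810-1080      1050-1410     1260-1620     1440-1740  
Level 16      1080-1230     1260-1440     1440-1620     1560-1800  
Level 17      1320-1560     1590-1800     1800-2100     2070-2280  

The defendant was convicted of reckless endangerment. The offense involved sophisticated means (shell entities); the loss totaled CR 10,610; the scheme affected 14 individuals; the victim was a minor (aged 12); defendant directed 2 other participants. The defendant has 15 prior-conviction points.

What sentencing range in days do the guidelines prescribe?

1560-1800 days

Base offense level for reckless endangerment: 7.
A1 applies: 7 + 2 = 9.
A2 applies: 9 + 3 = 12.
A3 applies: 12 + 2 = 14.
A5 applies (level before this adjustment is 14 < 16, so +1): 14 + 1 = 15.
A6 applies (level before this adjustment is 15 < 16, so +1): 15 + 1 = 16.
Final offense level: 16.
Criminal history: 15 prior points → Category 4 (14+).
Level 16 falls in the 16 band.
Grid: Level 16 × Category 4 = 1560-1800 days.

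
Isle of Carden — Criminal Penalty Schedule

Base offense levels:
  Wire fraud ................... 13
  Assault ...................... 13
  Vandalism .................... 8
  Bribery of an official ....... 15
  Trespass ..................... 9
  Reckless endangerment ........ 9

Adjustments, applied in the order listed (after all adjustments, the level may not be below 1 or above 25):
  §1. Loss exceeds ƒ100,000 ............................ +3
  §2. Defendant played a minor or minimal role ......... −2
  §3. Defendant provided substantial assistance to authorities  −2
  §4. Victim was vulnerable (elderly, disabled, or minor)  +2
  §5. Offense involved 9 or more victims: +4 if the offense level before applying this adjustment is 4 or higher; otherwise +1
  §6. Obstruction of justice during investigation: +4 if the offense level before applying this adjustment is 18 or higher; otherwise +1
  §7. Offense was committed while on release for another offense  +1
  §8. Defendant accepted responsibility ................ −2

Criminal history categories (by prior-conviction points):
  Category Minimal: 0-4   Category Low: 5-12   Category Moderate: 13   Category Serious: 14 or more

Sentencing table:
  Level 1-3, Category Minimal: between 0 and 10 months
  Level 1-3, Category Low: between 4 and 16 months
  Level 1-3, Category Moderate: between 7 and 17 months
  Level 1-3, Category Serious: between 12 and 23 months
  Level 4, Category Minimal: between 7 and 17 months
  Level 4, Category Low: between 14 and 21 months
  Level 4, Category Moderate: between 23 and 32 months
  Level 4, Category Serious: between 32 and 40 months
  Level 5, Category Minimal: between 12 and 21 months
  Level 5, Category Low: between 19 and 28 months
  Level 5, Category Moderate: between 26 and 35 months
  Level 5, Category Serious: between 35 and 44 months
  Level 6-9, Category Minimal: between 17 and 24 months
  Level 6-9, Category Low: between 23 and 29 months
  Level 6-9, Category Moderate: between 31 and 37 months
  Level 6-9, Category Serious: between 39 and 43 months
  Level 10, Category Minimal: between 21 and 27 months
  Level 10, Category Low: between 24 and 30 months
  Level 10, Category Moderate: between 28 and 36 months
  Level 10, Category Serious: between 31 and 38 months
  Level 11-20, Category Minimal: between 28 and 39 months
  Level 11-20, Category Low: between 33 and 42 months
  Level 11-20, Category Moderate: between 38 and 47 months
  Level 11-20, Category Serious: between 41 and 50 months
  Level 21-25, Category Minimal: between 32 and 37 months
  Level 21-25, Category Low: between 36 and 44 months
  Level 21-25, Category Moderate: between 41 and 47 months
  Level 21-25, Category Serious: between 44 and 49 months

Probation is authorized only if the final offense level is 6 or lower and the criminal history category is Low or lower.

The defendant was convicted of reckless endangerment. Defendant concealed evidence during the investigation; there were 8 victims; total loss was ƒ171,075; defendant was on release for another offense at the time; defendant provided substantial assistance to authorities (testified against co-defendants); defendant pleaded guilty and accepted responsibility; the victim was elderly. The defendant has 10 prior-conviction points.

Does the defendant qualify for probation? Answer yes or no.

No

Base offense level for reckless endangerment: 9.
§1 applies: 9 + 3 = 12.
§3 applies: 12 − 2 = 10.
§4 applies: 10 + 2 = 12.
§6 applies (level before this adjustment is 12 < 18, so +1): 12 + 1 = 13.
§7 applies: 13 + 1 = 14.
§8 applies: 14 − 2 = 12.
Final offense level: 12.
Criminal history: 10 prior points → Category Low (5-12).
Level 12 falls in the 11-20 band.
Grid: Level 11-20 × Category Low = 33-42 months.
Probation check: level 12 > 6 and category Low ≤ Low → not eligible.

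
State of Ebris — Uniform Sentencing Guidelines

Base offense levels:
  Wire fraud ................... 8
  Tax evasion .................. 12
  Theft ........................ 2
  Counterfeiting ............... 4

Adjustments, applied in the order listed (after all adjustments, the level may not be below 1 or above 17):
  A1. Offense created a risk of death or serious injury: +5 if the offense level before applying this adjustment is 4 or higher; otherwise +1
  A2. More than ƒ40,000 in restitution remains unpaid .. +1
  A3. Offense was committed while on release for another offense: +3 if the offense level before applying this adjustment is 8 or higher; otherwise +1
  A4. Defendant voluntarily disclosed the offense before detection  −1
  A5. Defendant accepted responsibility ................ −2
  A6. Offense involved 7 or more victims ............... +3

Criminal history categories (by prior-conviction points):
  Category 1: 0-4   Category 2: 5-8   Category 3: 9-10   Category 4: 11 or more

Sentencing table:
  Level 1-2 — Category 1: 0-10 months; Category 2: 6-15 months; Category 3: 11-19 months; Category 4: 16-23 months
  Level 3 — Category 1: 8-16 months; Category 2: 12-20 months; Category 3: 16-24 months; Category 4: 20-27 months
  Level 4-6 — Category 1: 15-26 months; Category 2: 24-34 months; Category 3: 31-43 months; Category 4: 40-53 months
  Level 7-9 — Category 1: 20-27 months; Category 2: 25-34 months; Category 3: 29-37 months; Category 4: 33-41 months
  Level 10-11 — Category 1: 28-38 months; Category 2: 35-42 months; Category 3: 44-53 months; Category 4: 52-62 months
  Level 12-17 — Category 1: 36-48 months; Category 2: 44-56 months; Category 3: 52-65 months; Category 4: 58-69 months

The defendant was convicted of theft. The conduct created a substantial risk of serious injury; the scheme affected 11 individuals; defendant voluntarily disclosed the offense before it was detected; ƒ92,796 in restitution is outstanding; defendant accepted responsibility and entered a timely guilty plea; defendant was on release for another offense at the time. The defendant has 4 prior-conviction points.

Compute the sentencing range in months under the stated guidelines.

Base offense level for theft: 2.
A1 applies (level before this adjustment is 2 < 4, so +1): 2 + 1 = 3.
A2 applies: 3 + 1 = 4.
A3 applies (level before this adjustment is 4 < 8, so +1): 4 + 1 = 5.
A4 applies: 5 − 1 = 4.
A5 applies: 4 − 2 = 2.
A6 applies: 2 + 3 = 5.
Final offense level: 5.
Criminal history: 4 prior points → Category 1 (0-4).
Level 5 falls in the 4-6 band.
Grid: Level 4-6 × Category 1 = 15-26 months.

15-26 months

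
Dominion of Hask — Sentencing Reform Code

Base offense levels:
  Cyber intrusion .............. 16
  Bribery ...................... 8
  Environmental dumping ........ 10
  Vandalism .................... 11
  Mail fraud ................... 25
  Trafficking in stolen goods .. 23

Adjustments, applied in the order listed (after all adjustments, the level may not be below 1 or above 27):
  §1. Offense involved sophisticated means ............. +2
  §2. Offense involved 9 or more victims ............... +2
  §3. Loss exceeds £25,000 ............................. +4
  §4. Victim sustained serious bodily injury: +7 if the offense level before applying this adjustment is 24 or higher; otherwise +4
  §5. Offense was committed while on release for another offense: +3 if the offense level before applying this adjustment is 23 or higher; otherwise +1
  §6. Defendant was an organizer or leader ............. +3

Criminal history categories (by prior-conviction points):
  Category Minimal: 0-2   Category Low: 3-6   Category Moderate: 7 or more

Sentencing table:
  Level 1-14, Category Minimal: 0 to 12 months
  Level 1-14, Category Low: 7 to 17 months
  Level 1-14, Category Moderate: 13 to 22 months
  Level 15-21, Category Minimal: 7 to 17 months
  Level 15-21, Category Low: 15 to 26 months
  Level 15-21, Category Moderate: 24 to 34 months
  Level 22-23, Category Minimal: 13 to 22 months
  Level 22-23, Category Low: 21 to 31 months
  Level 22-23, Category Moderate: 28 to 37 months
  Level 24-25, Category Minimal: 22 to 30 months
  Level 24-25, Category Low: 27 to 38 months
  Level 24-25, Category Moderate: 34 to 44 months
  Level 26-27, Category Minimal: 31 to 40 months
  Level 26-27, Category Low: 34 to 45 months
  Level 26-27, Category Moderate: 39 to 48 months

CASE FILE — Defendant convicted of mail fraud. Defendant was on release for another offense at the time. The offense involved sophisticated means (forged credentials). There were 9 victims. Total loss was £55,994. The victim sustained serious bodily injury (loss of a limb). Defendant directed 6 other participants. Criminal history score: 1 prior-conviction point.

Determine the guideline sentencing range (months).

31-40 months

Base offense level for mail fraud: 25.
§1 applies: 25 + 2 = 27.
§2 applies: 27 + 2 = 29.
§3 applies: 29 + 4 = 33.
§4 applies (level before this adjustment is 33 ≥ 24, so +7): 33 + 7 = 40.
§5 applies (level before this adjustment is 40 ≥ 23, so +3): 40 + 3 = 43.
§6 applies: 43 + 3 = 46.
Level 46 exceeds the maximum of 27; capped at 27.
Final offense level: 27.
Criminal history: 1 prior point → Category Minimal (0-2).
Level 27 falls in the 26-27 band.
Grid: Level 26-27 × Category Minimal = 31-40 months.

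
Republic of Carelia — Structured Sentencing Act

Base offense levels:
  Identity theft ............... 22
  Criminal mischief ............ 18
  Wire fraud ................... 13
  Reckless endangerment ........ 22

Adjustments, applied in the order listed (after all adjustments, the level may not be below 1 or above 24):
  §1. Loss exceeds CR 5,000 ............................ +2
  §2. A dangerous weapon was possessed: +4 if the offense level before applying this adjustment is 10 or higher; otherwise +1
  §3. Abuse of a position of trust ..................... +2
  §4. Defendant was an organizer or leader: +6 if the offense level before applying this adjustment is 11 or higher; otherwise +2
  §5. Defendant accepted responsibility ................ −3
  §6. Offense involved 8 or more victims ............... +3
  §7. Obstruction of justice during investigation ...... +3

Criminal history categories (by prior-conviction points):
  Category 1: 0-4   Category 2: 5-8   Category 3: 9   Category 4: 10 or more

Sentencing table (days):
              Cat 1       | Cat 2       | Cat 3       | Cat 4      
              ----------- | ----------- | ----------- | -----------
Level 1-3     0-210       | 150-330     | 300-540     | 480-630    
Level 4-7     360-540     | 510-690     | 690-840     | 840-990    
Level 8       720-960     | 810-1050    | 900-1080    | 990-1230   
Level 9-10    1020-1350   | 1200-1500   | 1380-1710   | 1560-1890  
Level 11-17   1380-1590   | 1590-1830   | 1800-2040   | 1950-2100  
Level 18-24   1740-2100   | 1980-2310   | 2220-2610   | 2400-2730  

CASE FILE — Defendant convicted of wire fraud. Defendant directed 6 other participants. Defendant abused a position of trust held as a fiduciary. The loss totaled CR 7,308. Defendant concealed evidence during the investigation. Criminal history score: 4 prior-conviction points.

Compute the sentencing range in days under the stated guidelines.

1740-2100 days

Base offense level for wire fraud: 13.
§1 applies: 13 + 2 = 15.
§3 applies: 15 + 2 = 17.
§4 applies (level before this adjustment is 17 ≥ 11, so +6): 17 + 6 = 23.
§7 applies: 23 + 3 = 26.
Level 26 exceeds the maximum of 24; capped at 24.
Final offense level: 24.
Criminal history: 4 prior points → Category 1 (0-4).
Level 24 falls in the 18-24 band.
Grid: Level 18-24 × Category 1 = 1740-2100 days.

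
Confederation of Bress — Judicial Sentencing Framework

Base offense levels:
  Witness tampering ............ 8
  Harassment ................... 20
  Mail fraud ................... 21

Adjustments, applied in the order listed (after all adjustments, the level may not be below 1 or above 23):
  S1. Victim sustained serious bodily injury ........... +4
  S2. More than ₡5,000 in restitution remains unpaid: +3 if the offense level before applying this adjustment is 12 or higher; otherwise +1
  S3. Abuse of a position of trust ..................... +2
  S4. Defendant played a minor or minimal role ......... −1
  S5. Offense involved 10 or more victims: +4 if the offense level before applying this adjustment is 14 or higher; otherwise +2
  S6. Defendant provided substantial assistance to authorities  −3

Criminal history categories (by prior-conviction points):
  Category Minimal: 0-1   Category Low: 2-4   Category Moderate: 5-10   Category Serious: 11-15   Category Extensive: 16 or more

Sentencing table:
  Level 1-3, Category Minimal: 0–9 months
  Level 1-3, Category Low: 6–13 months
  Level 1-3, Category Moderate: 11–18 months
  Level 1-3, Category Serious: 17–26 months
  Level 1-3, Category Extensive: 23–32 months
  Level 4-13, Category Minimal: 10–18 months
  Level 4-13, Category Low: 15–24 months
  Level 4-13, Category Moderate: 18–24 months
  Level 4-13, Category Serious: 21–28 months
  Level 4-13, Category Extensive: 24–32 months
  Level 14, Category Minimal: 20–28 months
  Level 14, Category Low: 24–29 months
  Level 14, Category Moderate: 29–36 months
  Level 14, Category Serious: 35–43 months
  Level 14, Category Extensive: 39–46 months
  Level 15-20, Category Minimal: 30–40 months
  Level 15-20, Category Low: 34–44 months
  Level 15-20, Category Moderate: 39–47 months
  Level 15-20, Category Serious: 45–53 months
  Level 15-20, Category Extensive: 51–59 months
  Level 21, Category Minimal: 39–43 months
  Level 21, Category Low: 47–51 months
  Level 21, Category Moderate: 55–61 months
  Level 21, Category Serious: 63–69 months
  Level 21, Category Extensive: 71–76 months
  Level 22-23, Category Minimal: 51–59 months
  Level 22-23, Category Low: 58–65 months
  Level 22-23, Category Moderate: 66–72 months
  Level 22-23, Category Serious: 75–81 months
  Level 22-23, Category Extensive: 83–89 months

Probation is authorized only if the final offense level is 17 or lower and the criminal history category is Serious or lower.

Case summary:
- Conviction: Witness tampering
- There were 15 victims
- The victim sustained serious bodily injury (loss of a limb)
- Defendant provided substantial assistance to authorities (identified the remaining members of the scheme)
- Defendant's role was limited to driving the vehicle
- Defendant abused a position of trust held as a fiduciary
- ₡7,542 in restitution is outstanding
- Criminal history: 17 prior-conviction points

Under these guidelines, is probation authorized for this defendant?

Base offense level for witness tampering: 8.
S1 applies: 8 + 4 = 12.
S2 applies (level before this adjustment is 12 ≥ 12, so +3): 12 + 3 = 15.
S3 applies: 15 + 2 = 17.
S4 applies: 17 − 1 = 16.
S5 applies (level before this adjustment is 16 ≥ 14, so +4): 16 + 4 = 20.
S6 applies: 20 − 3 = 17.
Final offense level: 17.
Criminal history: 17 prior points → Category Extensive (16+).
Level 17 falls in the 15-20 band.
Grid: Level 15-20 × Category Extensive = 51-59 months.
Probation check: level 17 ≤ 17 and category Extensive > Serious → not eligible.

No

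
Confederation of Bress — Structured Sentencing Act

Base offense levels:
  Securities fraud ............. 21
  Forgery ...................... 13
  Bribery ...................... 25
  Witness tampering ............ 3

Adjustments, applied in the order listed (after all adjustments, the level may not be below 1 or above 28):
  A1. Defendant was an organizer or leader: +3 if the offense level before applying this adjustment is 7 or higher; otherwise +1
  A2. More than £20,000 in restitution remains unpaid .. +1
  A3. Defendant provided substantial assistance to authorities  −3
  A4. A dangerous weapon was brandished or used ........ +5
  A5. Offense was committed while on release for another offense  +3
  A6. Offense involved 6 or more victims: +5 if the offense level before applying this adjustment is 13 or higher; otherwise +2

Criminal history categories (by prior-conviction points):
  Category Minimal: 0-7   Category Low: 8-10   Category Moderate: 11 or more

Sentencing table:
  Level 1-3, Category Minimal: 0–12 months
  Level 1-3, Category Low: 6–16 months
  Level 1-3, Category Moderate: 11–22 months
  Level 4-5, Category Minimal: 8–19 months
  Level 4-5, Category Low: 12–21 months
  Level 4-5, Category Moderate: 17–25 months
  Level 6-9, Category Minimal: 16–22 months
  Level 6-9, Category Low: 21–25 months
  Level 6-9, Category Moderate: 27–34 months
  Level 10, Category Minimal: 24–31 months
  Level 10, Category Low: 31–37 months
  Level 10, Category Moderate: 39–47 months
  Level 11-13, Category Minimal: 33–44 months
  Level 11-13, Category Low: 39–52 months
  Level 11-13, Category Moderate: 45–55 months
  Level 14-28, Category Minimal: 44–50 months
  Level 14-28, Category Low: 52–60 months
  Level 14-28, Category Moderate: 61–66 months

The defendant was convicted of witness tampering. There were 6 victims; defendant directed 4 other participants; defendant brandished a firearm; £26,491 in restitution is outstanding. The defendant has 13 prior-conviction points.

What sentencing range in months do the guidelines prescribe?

45-55 months

Base offense level for witness tampering: 3.
A1 applies (level before this adjustment is 3 < 7, so +1): 3 + 1 = 4.
A2 applies: 4 + 1 = 5.
A4 applies: 5 + 5 = 10.
A6 applies (level before this adjustment is 10 < 13, so +2): 10 + 2 = 12.
Final offense level: 12.
Criminal history: 13 prior points → Category Moderate (11+).
Level 12 falls in the 11-13 band.
Grid: Level 11-13 × Category Moderate = 45-55 months.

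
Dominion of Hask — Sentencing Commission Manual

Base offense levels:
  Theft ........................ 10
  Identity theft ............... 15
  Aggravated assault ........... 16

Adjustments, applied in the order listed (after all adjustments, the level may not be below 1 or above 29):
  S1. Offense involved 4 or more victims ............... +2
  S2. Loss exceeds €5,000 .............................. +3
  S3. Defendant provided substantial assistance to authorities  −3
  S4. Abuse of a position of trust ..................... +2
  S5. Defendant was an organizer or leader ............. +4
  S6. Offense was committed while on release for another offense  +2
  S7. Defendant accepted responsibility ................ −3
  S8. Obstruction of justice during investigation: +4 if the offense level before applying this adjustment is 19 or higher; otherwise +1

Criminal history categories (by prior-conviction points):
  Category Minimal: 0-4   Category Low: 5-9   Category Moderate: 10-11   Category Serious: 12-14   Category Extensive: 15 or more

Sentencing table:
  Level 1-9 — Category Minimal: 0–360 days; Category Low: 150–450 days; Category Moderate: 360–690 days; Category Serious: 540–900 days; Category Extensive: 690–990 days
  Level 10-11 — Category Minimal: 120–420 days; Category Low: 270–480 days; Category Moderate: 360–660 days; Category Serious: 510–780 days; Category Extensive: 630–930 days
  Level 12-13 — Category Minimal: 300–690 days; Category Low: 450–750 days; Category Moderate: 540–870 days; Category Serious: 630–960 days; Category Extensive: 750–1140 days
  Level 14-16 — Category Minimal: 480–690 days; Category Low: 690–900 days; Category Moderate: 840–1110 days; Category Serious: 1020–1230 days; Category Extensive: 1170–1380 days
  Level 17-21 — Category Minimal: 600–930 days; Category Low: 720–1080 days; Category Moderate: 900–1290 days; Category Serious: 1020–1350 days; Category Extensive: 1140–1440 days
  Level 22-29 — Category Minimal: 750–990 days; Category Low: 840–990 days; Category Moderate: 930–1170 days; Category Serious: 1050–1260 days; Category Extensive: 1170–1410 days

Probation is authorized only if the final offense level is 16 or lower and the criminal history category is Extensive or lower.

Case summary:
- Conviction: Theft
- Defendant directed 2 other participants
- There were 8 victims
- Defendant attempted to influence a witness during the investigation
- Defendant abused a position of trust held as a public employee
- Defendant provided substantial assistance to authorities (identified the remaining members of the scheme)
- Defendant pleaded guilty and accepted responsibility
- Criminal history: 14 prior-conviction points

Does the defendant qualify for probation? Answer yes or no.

Yes

Base offense level for theft: 10.
S1 applies: 10 + 2 = 12.
S3 applies: 12 − 3 = 9.
S4 applies: 9 + 2 = 11.
S5 applies: 11 + 4 = 15.
S7 applies: 15 − 3 = 12.
S8 applies (level before this adjustment is 12 < 19, so +1): 12 + 1 = 13.
Final offense level: 13.
Criminal history: 14 prior points → Category Serious (12-14).
Level 13 falls in the 12-13 band.
Grid: Level 12-13 × Category Serious = 630-960 days.
Probation check: level 13 ≤ 16 and category Serious ≤ Extensive → eligible.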